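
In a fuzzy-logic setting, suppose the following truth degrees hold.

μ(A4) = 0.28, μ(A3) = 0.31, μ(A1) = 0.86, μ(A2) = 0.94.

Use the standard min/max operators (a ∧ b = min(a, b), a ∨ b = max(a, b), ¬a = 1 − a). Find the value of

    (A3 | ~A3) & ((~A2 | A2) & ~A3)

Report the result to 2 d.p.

0.69

~A3 = 1 − 0.31 = 0.69
A3 | ~A3 = max(a, b) on (0.31, 0.69) = 0.69
~A2 = 1 − 0.94 = 0.06
~A2 | A2 = max(a, b) on (0.06, 0.94) = 0.94
~A3 = 1 − 0.31 = 0.69
(~A2 | A2) & ~A3 = min(a, b) on (0.94, 0.69) = 0.69
(A3 | ~A3) & ((~A2 | A2) & ~A3) = min(a, b) on (0.69, 0.69) = 0.69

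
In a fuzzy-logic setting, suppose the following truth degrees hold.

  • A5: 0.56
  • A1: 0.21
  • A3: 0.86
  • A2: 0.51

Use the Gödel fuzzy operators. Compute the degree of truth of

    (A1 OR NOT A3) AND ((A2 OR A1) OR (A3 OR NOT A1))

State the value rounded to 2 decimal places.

0.21

NOT A3 = 1 − 0.86 = 0.14
A1 OR NOT A3 = max(a, b) on (0.21, 0.14) = 0.21
A2 OR A1 = max(a, b) on (0.51, 0.21) = 0.51
NOT A1 = 1 − 0.21 = 0.79
A3 OR NOT A1 = max(a, b) on (0.86, 0.79) = 0.86
(A2 OR A1) OR (A3 OR NOT A1) = max(a, b) on (0.51, 0.86) = 0.86
(A1 OR NOT A3) AND ((A2 OR A1) OR (A3 OR NOT A1)) = min(a, b) on (0.21, 0.86) = 0.21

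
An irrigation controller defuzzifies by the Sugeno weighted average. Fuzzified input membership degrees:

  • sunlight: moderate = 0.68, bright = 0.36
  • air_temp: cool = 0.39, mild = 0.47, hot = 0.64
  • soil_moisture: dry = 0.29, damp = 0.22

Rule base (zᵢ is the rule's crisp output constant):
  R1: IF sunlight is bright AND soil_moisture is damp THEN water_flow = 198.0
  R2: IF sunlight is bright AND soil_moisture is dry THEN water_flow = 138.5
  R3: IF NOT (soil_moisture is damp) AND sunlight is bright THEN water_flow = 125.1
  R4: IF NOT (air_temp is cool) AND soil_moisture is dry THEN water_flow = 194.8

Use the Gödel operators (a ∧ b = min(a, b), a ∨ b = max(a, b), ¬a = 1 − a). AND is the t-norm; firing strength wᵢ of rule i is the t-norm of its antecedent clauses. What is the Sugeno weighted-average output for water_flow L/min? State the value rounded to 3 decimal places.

159.701

R1 (z=198.0): bright=0.36, damp=0.22; AND[min(a, b)] → w = 0.22
R2 (z=138.5): bright=0.36, dry=0.29; AND[min(a, b)] → w = 0.29
R3 (z=125.1): ¬damp=1−0.22=0.78, bright=0.36; AND[min(a, b)] → w = 0.36
R4 (z=194.8): ¬cool=1−0.39=0.61, dry=0.29; AND[min(a, b)] → w = 0.29
Weighted average = (0.22·198.0 + 0.29·138.5 + 0.36·125.1 + 0.29·194.8) / (0.22 + 0.29 + 0.36 + 0.29)
  = 185.2530 / 1.1600 = 159.701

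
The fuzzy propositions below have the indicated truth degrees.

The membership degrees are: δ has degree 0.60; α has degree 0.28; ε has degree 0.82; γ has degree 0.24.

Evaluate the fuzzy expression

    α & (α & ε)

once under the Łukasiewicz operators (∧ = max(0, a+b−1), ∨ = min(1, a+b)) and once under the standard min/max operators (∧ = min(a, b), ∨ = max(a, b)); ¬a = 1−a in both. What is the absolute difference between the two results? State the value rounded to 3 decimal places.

0.280

Under Łukasiewicz:
  α & ε = max(0, a+b−1) on (0.28, 0.82) = 0.10
  α & (α & ε) = max(0, a+b−1) on (0.28, 0.10) = 0.00
  → value = 0.0000
Under standard min/max:
  α & ε = min(a, b) on (0.28, 0.82) = 0.28
  α & (α & ε) = min(a, b) on (0.28, 0.28) = 0.28
  → value = 0.2800
|0.0000 − 0.2800| = 0.280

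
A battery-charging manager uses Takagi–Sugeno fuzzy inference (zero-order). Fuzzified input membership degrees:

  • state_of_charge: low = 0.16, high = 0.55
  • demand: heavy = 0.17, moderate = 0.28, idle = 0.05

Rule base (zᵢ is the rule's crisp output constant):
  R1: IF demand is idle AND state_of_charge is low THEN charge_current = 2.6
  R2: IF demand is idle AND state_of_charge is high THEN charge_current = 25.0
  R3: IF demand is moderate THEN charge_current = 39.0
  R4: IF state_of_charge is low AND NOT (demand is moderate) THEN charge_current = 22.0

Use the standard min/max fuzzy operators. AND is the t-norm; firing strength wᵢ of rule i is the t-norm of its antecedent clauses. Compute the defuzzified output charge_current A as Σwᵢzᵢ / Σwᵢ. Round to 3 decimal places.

29.296

R1 (z=2.6): idle=0.05, low=0.16; AND[min(a, b)] → w = 0.05
R2 (z=25.0): idle=0.05, high=0.55; AND[min(a, b)] → w = 0.05
R3 (z=39.0): moderate=0.28 → w = 0.28
R4 (z=22.0): low=0.16, ¬moderate=1−0.28=0.72; AND[min(a, b)] → w = 0.16
Weighted average = (0.05·2.6 + 0.05·25.0 + 0.28·39.0 + 0.16·22.0) / (0.05 + 0.05 + 0.28 + 0.16)
  = 15.8200 / 0.5400 = 29.296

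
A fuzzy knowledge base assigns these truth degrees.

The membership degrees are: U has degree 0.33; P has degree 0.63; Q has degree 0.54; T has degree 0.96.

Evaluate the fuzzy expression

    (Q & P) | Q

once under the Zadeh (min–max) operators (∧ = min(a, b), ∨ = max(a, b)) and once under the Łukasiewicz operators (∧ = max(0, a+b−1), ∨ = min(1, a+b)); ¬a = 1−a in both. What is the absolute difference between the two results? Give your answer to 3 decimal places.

0.170

Under Zadeh (min–max):
  Q & P = min(a, b) on (0.54, 0.63) = 0.54
  (Q & P) | Q = max(a, b) on (0.54, 0.54) = 0.54
  → value = 0.5400
Under Łukasiewicz:
  Q & P = max(0, a+b−1) on (0.54, 0.63) = 0.17
  (Q & P) | Q = min(1, a+b) on (0.17, 0.54) = 0.71
  → value = 0.7100
|0.5400 − 0.7100| = 0.170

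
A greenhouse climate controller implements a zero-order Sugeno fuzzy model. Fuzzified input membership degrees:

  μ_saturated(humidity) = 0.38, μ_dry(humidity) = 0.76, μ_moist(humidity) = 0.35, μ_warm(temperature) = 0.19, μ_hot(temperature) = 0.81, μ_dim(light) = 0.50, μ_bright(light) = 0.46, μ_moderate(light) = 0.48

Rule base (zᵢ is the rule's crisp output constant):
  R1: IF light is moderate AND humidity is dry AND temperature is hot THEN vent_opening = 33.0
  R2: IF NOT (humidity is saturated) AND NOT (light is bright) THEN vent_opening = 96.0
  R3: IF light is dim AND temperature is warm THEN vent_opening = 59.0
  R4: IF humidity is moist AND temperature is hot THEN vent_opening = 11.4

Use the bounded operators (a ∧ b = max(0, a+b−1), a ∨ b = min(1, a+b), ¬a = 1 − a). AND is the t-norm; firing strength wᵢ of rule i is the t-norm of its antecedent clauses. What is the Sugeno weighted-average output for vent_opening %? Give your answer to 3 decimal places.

50.903

R1 (z=33.0): moderate=0.48, dry=0.76, hot=0.81; AND[max(0, a+b−1)] → w = 0.05
R2 (z=96.0): ¬saturated=1−0.38=0.62, ¬bright=1−0.46=0.54; AND[max(0, a+b−1)] → w = 0.16
R3 (z=59.0): dim=0.50, warm=0.19; AND[max(0, a+b−1)] → w = 0.00
R4 (z=11.4): moist=0.35, hot=0.81; AND[max(0, a+b−1)] → w = 0.16
Weighted average = (0.05·33.0 + 0.16·96.0 + 0.00·59.0 + 0.16·11.4) / (0.05 + 0.16 + 0.00 + 0.16)
  = 18.8340 / 0.3700 = 50.903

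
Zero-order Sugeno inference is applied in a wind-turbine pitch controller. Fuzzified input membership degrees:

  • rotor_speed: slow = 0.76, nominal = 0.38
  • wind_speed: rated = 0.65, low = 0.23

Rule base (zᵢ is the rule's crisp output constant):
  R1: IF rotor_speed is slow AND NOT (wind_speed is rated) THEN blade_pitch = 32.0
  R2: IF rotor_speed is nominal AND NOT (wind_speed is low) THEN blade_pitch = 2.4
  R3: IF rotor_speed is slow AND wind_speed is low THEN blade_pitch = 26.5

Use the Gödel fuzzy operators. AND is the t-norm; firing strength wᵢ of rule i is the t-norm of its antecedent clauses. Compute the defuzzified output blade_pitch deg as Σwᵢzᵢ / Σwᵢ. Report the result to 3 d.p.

R1 (z=32.0): slow=0.76, ¬rated=1−0.65=0.35; AND[min(a, b)] → w = 0.35
R2 (z=2.4): nominal=0.38, ¬low=1−0.23=0.77; AND[min(a, b)] → w = 0.38
R3 (z=26.5): slow=0.76, low=0.23; AND[min(a, b)] → w = 0.23
Weighted average = (0.35·32.0 + 0.38·2.4 + 0.23·26.5) / (0.35 + 0.38 + 0.23)
  = 18.2070 / 0.9600 = 18.966

18.966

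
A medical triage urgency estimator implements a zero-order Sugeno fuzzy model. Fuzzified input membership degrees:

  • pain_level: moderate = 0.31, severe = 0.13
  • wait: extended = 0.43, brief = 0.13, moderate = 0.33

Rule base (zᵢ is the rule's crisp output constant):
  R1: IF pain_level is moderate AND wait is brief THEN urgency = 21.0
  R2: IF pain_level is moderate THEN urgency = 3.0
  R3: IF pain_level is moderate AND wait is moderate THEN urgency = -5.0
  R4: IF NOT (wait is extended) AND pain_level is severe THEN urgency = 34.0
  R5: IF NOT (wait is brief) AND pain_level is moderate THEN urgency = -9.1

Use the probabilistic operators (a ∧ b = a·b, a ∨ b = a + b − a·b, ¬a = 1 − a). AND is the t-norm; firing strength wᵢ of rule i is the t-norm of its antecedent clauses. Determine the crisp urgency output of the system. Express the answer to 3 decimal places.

R1 (z=21.0): moderate=0.31, brief=0.13; AND[a·b] → w = 0.0403
R2 (z=3.0): moderate=0.31 → w = 0.3100
R3 (z=-5.0): moderate=0.31, moderate=0.33; AND[a·b] → w = 0.1023
R4 (z=34.0): ¬extended=1−0.43=0.57, severe=0.13; AND[a·b] → w = 0.0741
R5 (z=-9.1): ¬brief=1−0.13=0.87, moderate=0.31; AND[a·b] → w = 0.2697
Weighted average = (0.0403·21.0 + 0.3100·3.0 + 0.1023·-5.0 + 0.0741·34.0 + 0.2697·-9.1) / (0.0403 + 0.3100 + 0.1023 + 0.0741 + 0.2697)
  = 1.3299 / 0.7964 = 1.670

1.670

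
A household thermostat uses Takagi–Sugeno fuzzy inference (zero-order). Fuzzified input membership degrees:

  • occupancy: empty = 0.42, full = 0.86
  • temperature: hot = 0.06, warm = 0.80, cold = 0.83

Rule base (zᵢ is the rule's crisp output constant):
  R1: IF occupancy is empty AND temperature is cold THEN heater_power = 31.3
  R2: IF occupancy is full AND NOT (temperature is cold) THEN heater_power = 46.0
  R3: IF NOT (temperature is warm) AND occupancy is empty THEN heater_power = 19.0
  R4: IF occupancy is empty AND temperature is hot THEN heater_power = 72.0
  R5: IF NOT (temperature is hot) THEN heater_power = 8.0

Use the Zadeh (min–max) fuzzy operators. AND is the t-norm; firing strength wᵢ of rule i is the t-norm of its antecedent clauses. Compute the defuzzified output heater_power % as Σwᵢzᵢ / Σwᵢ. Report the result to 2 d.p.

R1 (z=31.3): empty=0.42, cold=0.83; AND[min(a, b)] → w = 0.42
R2 (z=46.0): full=0.86, ¬cold=1−0.83=0.17; AND[min(a, b)] → w = 0.17
R3 (z=19.0): ¬warm=1−0.80=0.20, empty=0.42; AND[min(a, b)] → w = 0.20
R4 (z=72.0): empty=0.42, hot=0.06; AND[min(a, b)] → w = 0.06
R5 (z=8.0): ¬hot=1−0.06=0.94 → w = 0.94
Weighted average = (0.42·31.3 + 0.17·46.0 + 0.20·19.0 + 0.06·72.0 + 0.94·8.0) / (0.42 + 0.17 + 0.20 + 0.06 + 0.94)
  = 36.6060 / 1.7900 = 20.45

20.45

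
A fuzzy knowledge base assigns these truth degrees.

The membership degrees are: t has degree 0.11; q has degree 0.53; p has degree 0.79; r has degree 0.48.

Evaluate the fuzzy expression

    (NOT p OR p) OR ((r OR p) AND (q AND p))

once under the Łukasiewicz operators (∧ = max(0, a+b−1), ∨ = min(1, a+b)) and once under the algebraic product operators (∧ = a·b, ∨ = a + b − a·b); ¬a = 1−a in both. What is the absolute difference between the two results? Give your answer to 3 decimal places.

0.104

Under Łukasiewicz:
  NOT p = 1 − 0.79 = 0.21
  NOT p OR p = min(1, a+b) on (0.21, 0.79) = 1.00
  r OR p = min(1, a+b) on (0.48, 0.79) = 1.00
  q AND p = max(0, a+b−1) on (0.53, 0.79) = 0.32
  (r OR p) AND (q AND p) = max(0, a+b−1) on (1.00, 0.32) = 0.32
  (NOT p OR p) OR ((r OR p) AND (q AND p)) = min(1, a+b) on (1.00, 0.32) = 1.00
  → value = 1.0000
Under algebraic product:
  NOT p = 1 − 0.7900 = 0.2100
  NOT p OR p = a + b − a·b on (0.2100, 0.7900) = 0.8341
  r OR p = a + b − a·b on (0.4800, 0.7900) = 0.8908
  q AND p = a·b on (0.5300, 0.7900) = 0.4187
  (r OR p) AND (q AND p) = a·b on (0.8908, 0.4187) = 0.3730
  (NOT p OR p) OR ((r OR p) AND (q AND p)) = a + b − a·b on (0.8341, 0.3730) = 0.8960
  → value = 0.8960
|1.0000 − 0.8960| = 0.104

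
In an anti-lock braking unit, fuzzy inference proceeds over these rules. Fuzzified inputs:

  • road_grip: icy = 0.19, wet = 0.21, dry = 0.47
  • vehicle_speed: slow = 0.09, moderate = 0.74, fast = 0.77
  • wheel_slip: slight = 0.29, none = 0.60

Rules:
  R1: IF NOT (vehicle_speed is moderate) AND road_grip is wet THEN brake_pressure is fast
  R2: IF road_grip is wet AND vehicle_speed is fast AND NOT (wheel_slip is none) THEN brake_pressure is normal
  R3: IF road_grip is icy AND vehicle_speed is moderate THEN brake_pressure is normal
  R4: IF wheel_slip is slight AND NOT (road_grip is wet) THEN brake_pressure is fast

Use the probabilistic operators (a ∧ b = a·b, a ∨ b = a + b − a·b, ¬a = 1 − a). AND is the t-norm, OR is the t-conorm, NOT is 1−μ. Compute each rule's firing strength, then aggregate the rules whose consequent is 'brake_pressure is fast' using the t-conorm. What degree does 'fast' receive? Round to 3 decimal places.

0.271

R1: ¬moderate=1−0.74=0.26, wet=0.21; AND[a·b] → w = 0.0546
R2: wet=0.21, fast=0.77, ¬none=1−0.60=0.40; AND[a·b] → w = 0.0647
R3: icy=0.19, moderate=0.74; AND[a·b] → w = 0.1406
R4: slight=0.29, ¬wet=1−0.21=0.79; AND[a·b] → w = 0.2291
Rules with consequent 'fast': {R1, R4} → strengths 0.0546, 0.2291
Aggregate via t-conorm [a + b − a·b]: 0.2712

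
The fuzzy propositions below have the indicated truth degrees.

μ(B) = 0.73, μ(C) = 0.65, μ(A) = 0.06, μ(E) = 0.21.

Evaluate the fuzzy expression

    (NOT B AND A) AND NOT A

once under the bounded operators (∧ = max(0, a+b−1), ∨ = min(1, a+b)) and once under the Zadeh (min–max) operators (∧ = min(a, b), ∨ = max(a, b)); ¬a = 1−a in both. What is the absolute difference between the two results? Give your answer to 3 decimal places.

0.060

Under bounded:
  NOT B = 1 − 0.73 = 0.27
  NOT B AND A = max(0, a+b−1) on (0.27, 0.06) = 0.00
  NOT A = 1 − 0.06 = 0.94
  (NOT B AND A) AND NOT A = max(0, a+b−1) on (0.00, 0.94) = 0.00
  → value = 0.0000
Under Zadeh (min–max):
  NOT B = 1 − 0.73 = 0.27
  NOT B AND A = min(a, b) on (0.27, 0.06) = 0.06
  NOT A = 1 − 0.06 = 0.94
  (NOT B AND A) AND NOT A = min(a, b) on (0.06, 0.94) = 0.06
  → value = 0.0600
|0.0000 − 0.0600| = 0.060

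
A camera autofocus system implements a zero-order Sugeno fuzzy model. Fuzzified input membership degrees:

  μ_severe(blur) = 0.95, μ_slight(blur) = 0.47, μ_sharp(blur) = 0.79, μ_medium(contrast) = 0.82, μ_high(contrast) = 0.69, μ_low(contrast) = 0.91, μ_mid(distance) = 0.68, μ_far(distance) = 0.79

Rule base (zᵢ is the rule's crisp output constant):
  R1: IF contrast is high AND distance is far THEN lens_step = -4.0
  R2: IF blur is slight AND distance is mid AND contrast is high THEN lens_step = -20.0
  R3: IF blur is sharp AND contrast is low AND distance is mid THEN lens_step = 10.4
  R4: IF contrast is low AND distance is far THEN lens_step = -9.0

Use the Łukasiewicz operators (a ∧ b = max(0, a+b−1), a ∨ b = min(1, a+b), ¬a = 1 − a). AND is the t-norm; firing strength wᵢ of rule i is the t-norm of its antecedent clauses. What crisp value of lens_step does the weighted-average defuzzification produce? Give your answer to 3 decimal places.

R1 (z=-4.0): high=0.69, far=0.79; AND[max(0, a+b−1)] → w = 0.48
R2 (z=-20.0): slight=0.47, mid=0.68, high=0.69; AND[max(0, a+b−1)] → w = 0.00
R3 (z=10.4): sharp=0.79, low=0.91, mid=0.68; AND[max(0, a+b−1)] → w = 0.38
R4 (z=-9.0): low=0.91, far=0.79; AND[max(0, a+b−1)] → w = 0.70
Weighted average = (0.48·-4.0 + 0.00·-20.0 + 0.38·10.4 + 0.70·-9.0) / (0.48 + 0.00 + 0.38 + 0.70)
  = -4.2680 / 1.5600 = -2.736

-2.736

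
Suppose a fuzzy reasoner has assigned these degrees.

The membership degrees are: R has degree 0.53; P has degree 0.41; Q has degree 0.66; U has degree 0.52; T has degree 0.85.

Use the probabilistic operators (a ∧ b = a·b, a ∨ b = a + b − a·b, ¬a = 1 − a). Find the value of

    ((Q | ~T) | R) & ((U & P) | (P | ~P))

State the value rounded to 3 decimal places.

~T = 1 − 0.8500 = 0.1500
Q | ~T = a + b − a·b on (0.6600, 0.1500) = 0.7110
(Q | ~T) | R = a + b − a·b on (0.7110, 0.5300) = 0.8642
U & P = a·b on (0.5200, 0.4100) = 0.2132
~P = 1 − 0.4100 = 0.5900
P | ~P = a + b − a·b on (0.4100, 0.5900) = 0.7581
(U & P) | (P | ~P) = a + b − a·b on (0.2132, 0.7581) = 0.8097
((Q | ~T) | R) & ((U & P) | (P | ~P)) = a·b on (0.8642, 0.8097) = 0.6997

0.700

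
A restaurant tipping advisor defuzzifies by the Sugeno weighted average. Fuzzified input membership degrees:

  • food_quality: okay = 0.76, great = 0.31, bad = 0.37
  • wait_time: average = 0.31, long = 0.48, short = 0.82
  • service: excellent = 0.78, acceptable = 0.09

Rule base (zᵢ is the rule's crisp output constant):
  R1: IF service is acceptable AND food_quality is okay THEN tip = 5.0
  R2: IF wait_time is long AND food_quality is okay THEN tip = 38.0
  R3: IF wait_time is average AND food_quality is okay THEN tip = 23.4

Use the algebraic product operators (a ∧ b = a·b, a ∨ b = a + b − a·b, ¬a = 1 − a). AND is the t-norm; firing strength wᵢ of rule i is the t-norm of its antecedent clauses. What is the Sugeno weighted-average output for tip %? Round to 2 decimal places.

29.48

R1 (z=5.0): acceptable=0.09, okay=0.76; AND[a·b] → w = 0.0684
R2 (z=38.0): long=0.48, okay=0.76; AND[a·b] → w = 0.3648
R3 (z=23.4): average=0.31, okay=0.76; AND[a·b] → w = 0.2356
Weighted average = (0.0684·5.0 + 0.3648·38.0 + 0.2356·23.4) / (0.0684 + 0.3648 + 0.2356)
  = 19.7174 / 0.6688 = 29.48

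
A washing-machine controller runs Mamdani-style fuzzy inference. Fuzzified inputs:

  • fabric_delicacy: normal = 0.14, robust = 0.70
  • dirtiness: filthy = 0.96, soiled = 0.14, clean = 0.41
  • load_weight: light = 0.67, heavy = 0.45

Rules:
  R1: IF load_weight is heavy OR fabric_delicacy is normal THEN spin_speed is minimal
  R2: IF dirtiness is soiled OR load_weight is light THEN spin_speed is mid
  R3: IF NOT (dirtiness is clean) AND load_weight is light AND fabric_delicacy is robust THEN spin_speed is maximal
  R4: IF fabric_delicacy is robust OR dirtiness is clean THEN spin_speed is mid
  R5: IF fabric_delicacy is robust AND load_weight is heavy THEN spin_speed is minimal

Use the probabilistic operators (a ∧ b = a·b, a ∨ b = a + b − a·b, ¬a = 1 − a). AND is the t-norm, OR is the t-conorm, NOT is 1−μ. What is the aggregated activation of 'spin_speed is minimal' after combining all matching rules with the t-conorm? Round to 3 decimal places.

R1: heavy=0.45, normal=0.14; OR[a + b − a·b] → w = 0.5270
R2: soiled=0.14, light=0.67; OR[a + b − a·b] → w = 0.7162
R3: ¬clean=1−0.41=0.59, light=0.67, robust=0.70; AND[a·b] → w = 0.2767
R4: robust=0.70, clean=0.41; OR[a + b − a·b] → w = 0.8230
R5: robust=0.70, heavy=0.45; AND[a·b] → w = 0.3150
Rules with consequent 'minimal': {R1, R5} → strengths 0.5270, 0.3150
Aggregate via t-conorm [a + b − a·b]: 0.6760

0.676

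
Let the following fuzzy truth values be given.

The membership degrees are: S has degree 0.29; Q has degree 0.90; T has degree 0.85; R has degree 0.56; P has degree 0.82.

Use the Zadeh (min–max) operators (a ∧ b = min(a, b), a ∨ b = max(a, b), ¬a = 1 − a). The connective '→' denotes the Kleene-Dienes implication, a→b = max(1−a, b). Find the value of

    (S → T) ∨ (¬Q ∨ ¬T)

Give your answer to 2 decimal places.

0.85

S → T  [Kleene-Dienes: max(1−a, b)] with a=0.29, b=0.85 → 0.85
¬Q = 1 − 0.90 = 0.10
¬T = 1 − 0.85 = 0.15
¬Q ∨ ¬T = max(a, b) on (0.10, 0.15) = 0.15
(S → T) ∨ (¬Q ∨ ¬T) = max(a, b) on (0.85, 0.15) = 0.85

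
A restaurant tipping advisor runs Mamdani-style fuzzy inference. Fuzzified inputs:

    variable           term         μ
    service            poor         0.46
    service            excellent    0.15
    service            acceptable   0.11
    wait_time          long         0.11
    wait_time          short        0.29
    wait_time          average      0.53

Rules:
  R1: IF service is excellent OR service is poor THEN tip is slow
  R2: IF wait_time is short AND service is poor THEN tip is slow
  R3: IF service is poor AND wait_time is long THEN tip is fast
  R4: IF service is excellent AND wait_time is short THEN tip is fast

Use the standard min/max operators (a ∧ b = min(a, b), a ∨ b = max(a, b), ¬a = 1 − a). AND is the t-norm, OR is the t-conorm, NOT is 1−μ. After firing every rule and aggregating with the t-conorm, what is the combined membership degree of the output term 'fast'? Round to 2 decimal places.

0.15

R1: excellent=0.15, poor=0.46; OR[max(a, b)] → w = 0.46
R2: short=0.29, poor=0.46; AND[min(a, b)] → w = 0.29
R3: poor=0.46, long=0.11; AND[min(a, b)] → w = 0.11
R4: excellent=0.15, short=0.29; AND[min(a, b)] → w = 0.15
Rules with consequent 'fast': {R3, R4} → strengths 0.11, 0.15
Aggregate via t-conorm [max(a, b)]: 0.15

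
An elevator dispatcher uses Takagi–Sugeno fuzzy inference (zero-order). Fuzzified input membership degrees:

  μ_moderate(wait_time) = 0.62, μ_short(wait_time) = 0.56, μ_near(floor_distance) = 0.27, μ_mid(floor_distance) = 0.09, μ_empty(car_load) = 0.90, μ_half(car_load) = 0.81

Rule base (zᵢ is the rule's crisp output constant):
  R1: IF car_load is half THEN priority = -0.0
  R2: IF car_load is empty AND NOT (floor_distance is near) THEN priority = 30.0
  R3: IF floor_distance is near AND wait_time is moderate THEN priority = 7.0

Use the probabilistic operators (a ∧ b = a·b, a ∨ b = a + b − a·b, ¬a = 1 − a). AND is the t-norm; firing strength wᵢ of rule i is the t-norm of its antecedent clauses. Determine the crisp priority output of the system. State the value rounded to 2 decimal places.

12.78

R1 (z=-0.0): half=0.81 → w = 0.8100
R2 (z=30.0): empty=0.90, ¬near=1−0.27=0.73; AND[a·b] → w = 0.6570
R3 (z=7.0): near=0.27, moderate=0.62; AND[a·b] → w = 0.1674
Weighted average = (0.8100·-0.0 + 0.6570·30.0 + 0.1674·7.0) / (0.8100 + 0.6570 + 0.1674)
  = 20.8818 / 1.6344 = 12.78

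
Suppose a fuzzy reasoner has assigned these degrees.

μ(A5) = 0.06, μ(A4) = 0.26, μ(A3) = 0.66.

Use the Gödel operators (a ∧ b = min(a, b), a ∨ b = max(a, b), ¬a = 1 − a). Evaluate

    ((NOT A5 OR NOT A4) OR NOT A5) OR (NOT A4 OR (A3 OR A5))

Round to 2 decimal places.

NOT A5 = 1 − 0.06 = 0.94
NOT A4 = 1 − 0.26 = 0.74
NOT A5 OR NOT A4 = max(a, b) on (0.94, 0.74) = 0.94
NOT A5 = 1 − 0.06 = 0.94
(NOT A5 OR NOT A4) OR NOT A5 = max(a, b) on (0.94, 0.94) = 0.94
NOT A4 = 1 − 0.26 = 0.74
A3 OR A5 = max(a, b) on (0.66, 0.06) = 0.66
NOT A4 OR (A3 OR A5) = max(a, b) on (0.74, 0.66) = 0.74
((NOT A5 OR NOT A4) OR NOT A5) OR (NOT A4 OR (A3 OR A5)) = max(a, b) on (0.94, 0.74) = 0.94

0.94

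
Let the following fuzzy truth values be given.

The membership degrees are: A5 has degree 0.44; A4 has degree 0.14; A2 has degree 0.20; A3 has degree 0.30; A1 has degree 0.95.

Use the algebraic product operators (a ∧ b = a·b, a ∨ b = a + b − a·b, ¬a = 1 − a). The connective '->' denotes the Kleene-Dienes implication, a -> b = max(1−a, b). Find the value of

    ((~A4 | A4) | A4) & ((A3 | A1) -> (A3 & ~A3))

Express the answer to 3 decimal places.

0.188

~A4 = 1 − 0.1400 = 0.8600
~A4 | A4 = a + b − a·b on (0.8600, 0.1400) = 0.8796
(~A4 | A4) | A4 = a + b − a·b on (0.8796, 0.1400) = 0.8965
A3 | A1 = a + b − a·b on (0.3000, 0.9500) = 0.9650
~A3 = 1 − 0.3000 = 0.7000
A3 & ~A3 = a·b on (0.3000, 0.7000) = 0.2100
(A3 | A1) -> (A3 & ~A3)  [Kleene-Dienes: max(1−a, b)] with a=0.9650, b=0.2100 → 0.2100
((~A4 | A4) | A4) & ((A3 | A1) -> (A3 & ~A3)) = a·b on (0.8965, 0.2100) = 0.1883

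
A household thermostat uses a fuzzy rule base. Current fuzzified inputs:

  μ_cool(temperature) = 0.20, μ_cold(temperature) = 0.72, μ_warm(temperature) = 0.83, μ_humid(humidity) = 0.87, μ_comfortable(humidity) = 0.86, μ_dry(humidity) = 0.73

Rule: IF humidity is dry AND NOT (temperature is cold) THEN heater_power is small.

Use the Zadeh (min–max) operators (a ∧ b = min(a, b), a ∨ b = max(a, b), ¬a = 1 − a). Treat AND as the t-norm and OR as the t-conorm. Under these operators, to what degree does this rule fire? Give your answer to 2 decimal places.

firing strength: dry=0.73, ¬cold=1−0.72=0.28; AND[min(a, b)] → w = 0.28

0.28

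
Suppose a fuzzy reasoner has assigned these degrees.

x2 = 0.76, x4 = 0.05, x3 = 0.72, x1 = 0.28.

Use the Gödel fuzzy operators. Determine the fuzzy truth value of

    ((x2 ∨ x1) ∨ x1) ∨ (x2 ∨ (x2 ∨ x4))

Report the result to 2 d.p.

0.76

x2 ∨ x1 = max(a, b) on (0.76, 0.28) = 0.76
(x2 ∨ x1) ∨ x1 = max(a, b) on (0.76, 0.28) = 0.76
x2 ∨ x4 = max(a, b) on (0.76, 0.05) = 0.76
x2 ∨ (x2 ∨ x4) = max(a, b) on (0.76, 0.76) = 0.76
((x2 ∨ x1) ∨ x1) ∨ (x2 ∨ (x2 ∨ x4)) = max(a, b) on (0.76, 0.76) = 0.76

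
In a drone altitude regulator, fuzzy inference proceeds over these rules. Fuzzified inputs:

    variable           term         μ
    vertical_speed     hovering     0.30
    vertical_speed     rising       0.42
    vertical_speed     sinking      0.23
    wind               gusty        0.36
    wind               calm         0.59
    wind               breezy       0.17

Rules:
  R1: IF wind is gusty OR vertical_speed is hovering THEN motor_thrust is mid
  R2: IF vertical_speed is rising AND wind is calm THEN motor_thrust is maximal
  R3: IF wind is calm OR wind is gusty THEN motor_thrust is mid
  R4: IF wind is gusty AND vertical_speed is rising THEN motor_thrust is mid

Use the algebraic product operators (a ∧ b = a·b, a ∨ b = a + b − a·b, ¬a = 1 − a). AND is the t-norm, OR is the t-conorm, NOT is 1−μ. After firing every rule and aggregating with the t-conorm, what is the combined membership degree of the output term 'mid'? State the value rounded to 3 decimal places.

R1: gusty=0.36, hovering=0.30; OR[a + b − a·b] → w = 0.5520
R2: rising=0.42, calm=0.59; AND[a·b] → w = 0.2478
R3: calm=0.59, gusty=0.36; OR[a + b − a·b] → w = 0.7376
R4: gusty=0.36, rising=0.42; AND[a·b] → w = 0.1512
Rules with consequent 'mid': {R1, R3, R4} → strengths 0.5520, 0.7376, 0.1512
Aggregate via t-conorm [a + b − a·b]: 0.9002

0.900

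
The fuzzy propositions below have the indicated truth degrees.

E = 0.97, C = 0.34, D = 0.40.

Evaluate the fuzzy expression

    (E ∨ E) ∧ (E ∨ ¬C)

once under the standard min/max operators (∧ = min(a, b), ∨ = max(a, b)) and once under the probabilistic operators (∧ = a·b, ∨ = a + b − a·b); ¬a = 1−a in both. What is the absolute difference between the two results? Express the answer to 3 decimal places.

0.019

Under standard min/max:
  E ∨ E = max(a, b) on (0.97, 0.97) = 0.97
  ¬C = 1 − 0.34 = 0.66
  E ∨ ¬C = max(a, b) on (0.97, 0.66) = 0.97
  (E ∨ E) ∧ (E ∨ ¬C) = min(a, b) on (0.97, 0.97) = 0.97
  → value = 0.9700
Under probabilistic:
  E ∨ E = a + b − a·b on (0.9700, 0.9700) = 0.9991
  ¬C = 1 − 0.3400 = 0.6600
  E ∨ ¬C = a + b − a·b on (0.9700, 0.6600) = 0.9898
  (E ∨ E) ∧ (E ∨ ¬C) = a·b on (0.9991, 0.9898) = 0.9889
  → value = 0.9889
|0.9700 − 0.9889| = 0.019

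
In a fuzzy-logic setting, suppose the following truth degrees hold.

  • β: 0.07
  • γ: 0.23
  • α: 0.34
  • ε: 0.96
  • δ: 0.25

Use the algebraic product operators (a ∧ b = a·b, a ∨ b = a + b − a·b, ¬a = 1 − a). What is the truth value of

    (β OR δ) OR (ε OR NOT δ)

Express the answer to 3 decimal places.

β OR δ = a + b − a·b on (0.0700, 0.2500) = 0.3025
NOT δ = 1 − 0.2500 = 0.7500
ε OR NOT δ = a + b − a·b on (0.9600, 0.7500) = 0.9900
(β OR δ) OR (ε OR NOT δ) = a + b − a·b on (0.3025, 0.9900) = 0.9930

0.993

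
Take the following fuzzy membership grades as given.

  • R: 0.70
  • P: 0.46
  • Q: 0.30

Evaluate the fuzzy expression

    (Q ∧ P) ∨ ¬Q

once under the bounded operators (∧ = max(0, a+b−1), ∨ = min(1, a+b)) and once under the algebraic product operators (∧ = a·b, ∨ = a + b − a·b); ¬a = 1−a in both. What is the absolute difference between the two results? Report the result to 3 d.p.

0.041

Under bounded:
  Q ∧ P = max(0, a+b−1) on (0.30, 0.46) = 0.00
  ¬Q = 1 − 0.30 = 0.70
  (Q ∧ P) ∨ ¬Q = min(1, a+b) on (0.00, 0.70) = 0.70
  → value = 0.7000
Under algebraic product:
  Q ∧ P = a·b on (0.3000, 0.4600) = 0.1380
  ¬Q = 1 − 0.3000 = 0.7000
  (Q ∧ P) ∨ ¬Q = a + b − a·b on (0.1380, 0.7000) = 0.7414
  → value = 0.7414
|0.7000 − 0.7414| = 0.041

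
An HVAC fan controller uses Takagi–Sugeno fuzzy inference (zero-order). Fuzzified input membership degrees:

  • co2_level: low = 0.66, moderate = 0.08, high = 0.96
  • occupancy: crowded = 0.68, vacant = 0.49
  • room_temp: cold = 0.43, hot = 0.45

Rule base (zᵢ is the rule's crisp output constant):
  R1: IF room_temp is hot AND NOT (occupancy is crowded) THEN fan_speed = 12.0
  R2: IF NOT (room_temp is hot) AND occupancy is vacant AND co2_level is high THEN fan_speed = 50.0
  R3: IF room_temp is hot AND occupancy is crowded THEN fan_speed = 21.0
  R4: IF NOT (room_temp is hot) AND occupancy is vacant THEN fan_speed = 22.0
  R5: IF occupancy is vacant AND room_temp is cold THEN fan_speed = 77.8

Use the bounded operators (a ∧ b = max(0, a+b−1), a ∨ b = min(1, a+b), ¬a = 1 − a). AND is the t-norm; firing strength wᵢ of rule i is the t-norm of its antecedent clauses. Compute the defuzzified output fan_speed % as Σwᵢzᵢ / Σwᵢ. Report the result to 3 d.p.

R1 (z=12.0): hot=0.45, ¬crowded=1−0.68=0.32; AND[max(0, a+b−1)] → w = 0.00
R2 (z=50.0): ¬hot=1−0.45=0.55, vacant=0.49, high=0.96; AND[max(0, a+b−1)] → w = 0.00
R3 (z=21.0): hot=0.45, crowded=0.68; AND[max(0, a+b−1)] → w = 0.13
R4 (z=22.0): ¬hot=1−0.45=0.55, vacant=0.49; AND[max(0, a+b−1)] → w = 0.04
R5 (z=77.8): vacant=0.49, cold=0.43; AND[max(0, a+b−1)] → w = 0.00
Weighted average = (0.00·12.0 + 0.00·50.0 + 0.13·21.0 + 0.04·22.0 + 0.00·77.8) / (0.00 + 0.00 + 0.13 + 0.04 + 0.00)
  = 3.6100 / 0.1700 = 21.235

21.235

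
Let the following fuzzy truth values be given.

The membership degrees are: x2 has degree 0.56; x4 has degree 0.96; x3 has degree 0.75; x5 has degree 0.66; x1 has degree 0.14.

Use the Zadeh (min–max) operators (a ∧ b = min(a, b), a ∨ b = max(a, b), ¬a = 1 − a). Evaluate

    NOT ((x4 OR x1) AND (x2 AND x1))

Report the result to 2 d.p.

0.86

x4 OR x1 = max(a, b) on (0.96, 0.14) = 0.96
x2 AND x1 = min(a, b) on (0.56, 0.14) = 0.14
(x4 OR x1) AND (x2 AND x1) = min(a, b) on (0.96, 0.14) = 0.14
NOT ((x4 OR x1) AND (x2 AND x1)) = 1 − 0.14 = 0.86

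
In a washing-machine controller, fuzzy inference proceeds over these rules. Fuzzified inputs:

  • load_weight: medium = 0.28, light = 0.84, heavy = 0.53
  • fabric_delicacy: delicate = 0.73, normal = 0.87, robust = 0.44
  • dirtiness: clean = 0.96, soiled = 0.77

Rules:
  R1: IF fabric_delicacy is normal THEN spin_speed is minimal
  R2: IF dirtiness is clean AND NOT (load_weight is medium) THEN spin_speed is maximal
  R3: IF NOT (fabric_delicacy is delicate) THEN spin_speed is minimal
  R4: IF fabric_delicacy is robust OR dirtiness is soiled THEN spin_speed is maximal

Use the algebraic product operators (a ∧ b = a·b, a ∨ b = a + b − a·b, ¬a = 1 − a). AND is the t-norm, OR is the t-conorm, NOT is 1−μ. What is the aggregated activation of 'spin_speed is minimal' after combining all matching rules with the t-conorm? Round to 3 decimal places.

0.905

R1: normal=0.87 → w = 0.8700
R2: clean=0.96, ¬medium=1−0.28=0.72; AND[a·b] → w = 0.6912
R3: ¬delicate=1−0.73=0.27 → w = 0.2700
R4: robust=0.44, soiled=0.77; OR[a + b − a·b] → w = 0.8712
Rules with consequent 'minimal': {R1, R3} → strengths 0.8700, 0.2700
Aggregate via t-conorm [a + b − a·b]: 0.9051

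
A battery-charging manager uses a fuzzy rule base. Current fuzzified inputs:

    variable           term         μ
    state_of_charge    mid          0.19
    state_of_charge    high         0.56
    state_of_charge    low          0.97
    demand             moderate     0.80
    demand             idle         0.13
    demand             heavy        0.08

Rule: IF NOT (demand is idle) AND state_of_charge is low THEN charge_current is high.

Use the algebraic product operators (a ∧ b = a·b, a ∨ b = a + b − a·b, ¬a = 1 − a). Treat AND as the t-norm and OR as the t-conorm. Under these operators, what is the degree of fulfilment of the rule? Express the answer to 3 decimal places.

0.844

firing strength: ¬idle=1−0.13=0.87, low=0.97; AND[a·b] → w = 0.8439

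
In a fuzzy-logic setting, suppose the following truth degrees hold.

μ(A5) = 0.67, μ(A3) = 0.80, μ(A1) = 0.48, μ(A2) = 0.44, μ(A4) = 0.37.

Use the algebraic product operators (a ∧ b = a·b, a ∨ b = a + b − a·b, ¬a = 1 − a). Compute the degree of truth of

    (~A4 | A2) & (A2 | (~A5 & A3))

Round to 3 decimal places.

0.466

~A4 = 1 − 0.3700 = 0.6300
~A4 | A2 = a + b − a·b on (0.6300, 0.4400) = 0.7928
~A5 = 1 − 0.6700 = 0.3300
~A5 & A3 = a·b on (0.3300, 0.8000) = 0.2640
A2 | (~A5 & A3) = a + b − a·b on (0.4400, 0.2640) = 0.5878
(~A4 | A2) & (A2 | (~A5 & A3)) = a·b on (0.7928, 0.5878) = 0.4660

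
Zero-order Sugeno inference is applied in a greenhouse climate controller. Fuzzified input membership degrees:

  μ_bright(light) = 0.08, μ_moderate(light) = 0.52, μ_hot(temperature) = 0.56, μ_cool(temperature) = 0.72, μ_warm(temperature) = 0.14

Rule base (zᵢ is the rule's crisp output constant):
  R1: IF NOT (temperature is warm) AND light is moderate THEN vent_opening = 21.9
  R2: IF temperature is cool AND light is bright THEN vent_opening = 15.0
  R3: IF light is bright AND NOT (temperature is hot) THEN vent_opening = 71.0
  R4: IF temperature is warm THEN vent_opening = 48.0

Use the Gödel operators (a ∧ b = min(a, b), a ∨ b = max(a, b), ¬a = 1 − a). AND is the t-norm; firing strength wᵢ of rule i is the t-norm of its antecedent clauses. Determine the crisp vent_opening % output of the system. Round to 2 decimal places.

R1 (z=21.9): ¬warm=1−0.14=0.86, moderate=0.52; AND[min(a, b)] → w = 0.52
R2 (z=15.0): cool=0.72, bright=0.08; AND[min(a, b)] → w = 0.08
R3 (z=71.0): bright=0.08, ¬hot=1−0.56=0.44; AND[min(a, b)] → w = 0.08
R4 (z=48.0): warm=0.14 → w = 0.14
Weighted average = (0.52·21.9 + 0.08·15.0 + 0.08·71.0 + 0.14·48.0) / (0.52 + 0.08 + 0.08 + 0.14)
  = 24.9880 / 0.8200 = 30.47

30.47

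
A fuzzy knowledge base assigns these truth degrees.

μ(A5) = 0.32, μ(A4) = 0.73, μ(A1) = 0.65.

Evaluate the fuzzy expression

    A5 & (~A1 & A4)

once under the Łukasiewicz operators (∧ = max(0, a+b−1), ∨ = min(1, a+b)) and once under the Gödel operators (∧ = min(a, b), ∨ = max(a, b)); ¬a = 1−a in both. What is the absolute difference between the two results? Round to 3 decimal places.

0.320

Under Łukasiewicz:
  ~A1 = 1 − 0.65 = 0.35
  ~A1 & A4 = max(0, a+b−1) on (0.35, 0.73) = 0.08
  A5 & (~A1 & A4) = max(0, a+b−1) on (0.32, 0.08) = 0.00
  → value = 0.0000
Under Gödel:
  ~A1 = 1 − 0.65 = 0.35
  ~A1 & A4 = min(a, b) on (0.35, 0.73) = 0.35
  A5 & (~A1 & A4) = min(a, b) on (0.32, 0.35) = 0.32
  → value = 0.3200
|0.0000 − 0.3200| = 0.320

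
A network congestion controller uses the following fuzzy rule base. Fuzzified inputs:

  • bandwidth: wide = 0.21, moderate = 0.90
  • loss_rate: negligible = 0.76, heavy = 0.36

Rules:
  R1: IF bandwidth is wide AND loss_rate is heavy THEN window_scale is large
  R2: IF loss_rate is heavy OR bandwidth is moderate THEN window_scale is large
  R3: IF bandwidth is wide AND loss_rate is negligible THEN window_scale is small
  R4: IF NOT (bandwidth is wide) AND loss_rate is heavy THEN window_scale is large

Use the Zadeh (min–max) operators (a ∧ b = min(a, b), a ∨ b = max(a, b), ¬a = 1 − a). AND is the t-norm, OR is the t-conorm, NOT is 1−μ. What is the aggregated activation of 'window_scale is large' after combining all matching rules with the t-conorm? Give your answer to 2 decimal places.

R1: wide=0.21, heavy=0.36; AND[min(a, b)] → w = 0.21
R2: heavy=0.36, moderate=0.90; OR[max(a, b)] → w = 0.90
R3: wide=0.21, negligible=0.76; AND[min(a, b)] → w = 0.21
R4: ¬wide=1−0.21=0.79, heavy=0.36; AND[min(a, b)] → w = 0.36
Rules with consequent 'large': {R1, R2, R4} → strengths 0.21, 0.90, 0.36
Aggregate via t-conorm [max(a, b)]: 0.90

0.90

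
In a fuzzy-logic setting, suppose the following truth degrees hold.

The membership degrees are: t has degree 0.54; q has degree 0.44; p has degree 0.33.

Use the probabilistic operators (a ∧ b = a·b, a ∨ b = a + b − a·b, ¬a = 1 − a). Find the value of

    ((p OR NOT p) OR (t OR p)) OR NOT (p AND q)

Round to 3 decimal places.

NOT p = 1 − 0.3300 = 0.6700
p OR NOT p = a + b − a·b on (0.3300, 0.6700) = 0.7789
t OR p = a + b − a·b on (0.5400, 0.3300) = 0.6918
(p OR NOT p) OR (t OR p) = a + b − a·b on (0.7789, 0.6918) = 0.9319
p AND q = a·b on (0.3300, 0.4400) = 0.1452
NOT (p AND q) = 1 − 0.1452 = 0.8548
((p OR NOT p) OR (t OR p)) OR NOT (p AND q) = a + b − a·b on (0.9319, 0.8548) = 0.9901

0.990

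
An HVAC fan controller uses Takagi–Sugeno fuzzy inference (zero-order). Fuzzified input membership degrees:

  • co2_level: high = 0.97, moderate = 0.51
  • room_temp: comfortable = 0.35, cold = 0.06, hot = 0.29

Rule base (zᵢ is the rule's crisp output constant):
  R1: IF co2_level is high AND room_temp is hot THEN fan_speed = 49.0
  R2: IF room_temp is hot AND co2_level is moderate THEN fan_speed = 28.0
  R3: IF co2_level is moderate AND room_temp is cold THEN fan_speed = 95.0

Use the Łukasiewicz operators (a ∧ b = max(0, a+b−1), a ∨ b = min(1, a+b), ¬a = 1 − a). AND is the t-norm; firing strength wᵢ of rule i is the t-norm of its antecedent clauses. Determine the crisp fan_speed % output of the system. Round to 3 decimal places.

R1 (z=49.0): high=0.97, hot=0.29; AND[max(0, a+b−1)] → w = 0.26
R2 (z=28.0): hot=0.29, moderate=0.51; AND[max(0, a+b−1)] → w = 0.00
R3 (z=95.0): moderate=0.51, cold=0.06; AND[max(0, a+b−1)] → w = 0.00
Weighted average = (0.26·49.0 + 0.00·28.0 + 0.00·95.0) / (0.26 + 0.00 + 0.00)
  = 12.7400 / 0.2600 = 49.000

49.000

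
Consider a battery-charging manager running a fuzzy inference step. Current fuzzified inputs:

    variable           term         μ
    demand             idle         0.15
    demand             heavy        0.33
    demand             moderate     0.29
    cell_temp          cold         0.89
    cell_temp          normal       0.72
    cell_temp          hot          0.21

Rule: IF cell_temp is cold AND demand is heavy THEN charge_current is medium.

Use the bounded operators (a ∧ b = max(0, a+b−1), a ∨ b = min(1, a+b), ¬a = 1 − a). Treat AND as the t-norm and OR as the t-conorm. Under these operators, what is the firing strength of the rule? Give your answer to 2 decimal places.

firing strength: cold=0.89, heavy=0.33; AND[max(0, a+b−1)] → w = 0.22

0.22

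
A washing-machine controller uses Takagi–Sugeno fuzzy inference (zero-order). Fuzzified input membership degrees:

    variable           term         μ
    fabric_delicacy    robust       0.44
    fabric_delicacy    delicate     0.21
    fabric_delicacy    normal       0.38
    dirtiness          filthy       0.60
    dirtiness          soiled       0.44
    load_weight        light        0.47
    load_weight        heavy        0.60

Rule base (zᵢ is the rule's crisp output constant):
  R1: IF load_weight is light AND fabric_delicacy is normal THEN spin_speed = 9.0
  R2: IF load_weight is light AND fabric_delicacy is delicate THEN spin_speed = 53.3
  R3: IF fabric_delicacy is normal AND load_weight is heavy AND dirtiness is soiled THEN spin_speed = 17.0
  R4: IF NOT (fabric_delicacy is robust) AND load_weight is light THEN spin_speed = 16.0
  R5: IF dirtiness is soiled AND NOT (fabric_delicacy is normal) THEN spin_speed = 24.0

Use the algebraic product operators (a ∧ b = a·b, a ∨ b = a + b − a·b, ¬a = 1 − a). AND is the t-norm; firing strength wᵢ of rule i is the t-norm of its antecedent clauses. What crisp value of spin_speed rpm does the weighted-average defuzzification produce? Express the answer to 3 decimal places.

21.160

R1 (z=9.0): light=0.47, normal=0.38; AND[a·b] → w = 0.1786
R2 (z=53.3): light=0.47, delicate=0.21; AND[a·b] → w = 0.0987
R3 (z=17.0): normal=0.38, heavy=0.60, soiled=0.44; AND[a·b] → w = 0.1003
R4 (z=16.0): ¬robust=1−0.44=0.56, light=0.47; AND[a·b] → w = 0.2632
R5 (z=24.0): soiled=0.44, ¬normal=1−0.38=0.62; AND[a·b] → w = 0.2728
Weighted average = (0.1786·9.0 + 0.0987·53.3 + 0.1003·17.0 + 0.2632·16.0 + 0.2728·24.0) / (0.1786 + 0.0987 + 0.1003 + 0.2632 + 0.2728)
  = 19.3319 / 0.9136 = 21.160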